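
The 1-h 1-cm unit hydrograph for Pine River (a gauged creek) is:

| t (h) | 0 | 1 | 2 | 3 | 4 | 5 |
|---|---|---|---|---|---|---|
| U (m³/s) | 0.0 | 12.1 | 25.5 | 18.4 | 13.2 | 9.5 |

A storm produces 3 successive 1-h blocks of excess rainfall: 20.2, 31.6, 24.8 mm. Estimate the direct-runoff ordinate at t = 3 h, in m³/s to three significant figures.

By discrete convolution, Q_j = Σ (P_i / 10 mm) · U_{j−i}.
At t = 3 h (j=3): Q = (20.2/10)·18.4 + (31.6/10)·25.5 + (24.8/10)·12.1 = 148 m³/s.

Q ≈ 148 m³/s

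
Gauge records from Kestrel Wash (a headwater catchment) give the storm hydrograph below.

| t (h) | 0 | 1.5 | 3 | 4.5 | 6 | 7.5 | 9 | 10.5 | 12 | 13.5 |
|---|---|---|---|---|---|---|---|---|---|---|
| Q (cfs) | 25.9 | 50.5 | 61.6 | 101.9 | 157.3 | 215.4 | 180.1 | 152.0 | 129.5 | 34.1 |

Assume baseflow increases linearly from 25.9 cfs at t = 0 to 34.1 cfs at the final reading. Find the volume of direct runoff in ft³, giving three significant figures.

Direct-runoff ordinates (Q − Q_b): 0.00, 23.69, 33.88, 73.27, 127.76, 184.94, 148.73, 119.72, 96.31, 0.00 cfs.
ΣQ_DR = 808.3 cfs.
With Δt = 1.5 h = 5400 s, V = ΣQ_DR · Δt = 808.3 × 5400 = 4.36 × 10^6 ft³.

V ≈ 4.36 × 10^6 ft³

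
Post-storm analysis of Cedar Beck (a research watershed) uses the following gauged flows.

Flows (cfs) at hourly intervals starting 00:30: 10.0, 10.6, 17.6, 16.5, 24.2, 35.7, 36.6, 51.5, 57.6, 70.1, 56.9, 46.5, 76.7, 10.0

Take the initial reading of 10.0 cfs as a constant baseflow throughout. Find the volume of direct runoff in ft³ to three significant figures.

V ≈ 1.37 × 10^6 ft³

Direct-runoff ordinates (Q − Q_b): 0.0, 0.6, 7.6, 6.5, 14.2, 25.7, 26.6, 41.5, 47.6, 60.1, 46.9, 36.5, 66.7, 0.0 cfs.
ΣQ_DR = 380.5 cfs.
With Δt = 1 h = 3600 s, V = ΣQ_DR · Δt = 380.5 × 3600 = 1.37 × 10^6 ft³.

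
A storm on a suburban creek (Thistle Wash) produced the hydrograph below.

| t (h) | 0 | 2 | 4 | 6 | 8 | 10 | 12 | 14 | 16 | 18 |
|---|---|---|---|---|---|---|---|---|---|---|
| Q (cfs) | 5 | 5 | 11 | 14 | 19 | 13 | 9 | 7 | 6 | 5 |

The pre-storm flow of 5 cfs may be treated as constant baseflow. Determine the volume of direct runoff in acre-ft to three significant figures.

V ≈ 7.27 acre-ft

Direct-runoff ordinates (Q − Q_b): 0.0, 0.0, 6.0, 9.0, 14.0, 8.0, 4.0, 2.0, 1.0, 0.0 cfs.
ΣQ_DR = 44.00 cfs.
With Δt = 2 h = 7200 s, V = ΣQ_DR · Δt = 44.00 × 7200 = 3.17 × 10^5 ft³ = 7.27 acre-ft.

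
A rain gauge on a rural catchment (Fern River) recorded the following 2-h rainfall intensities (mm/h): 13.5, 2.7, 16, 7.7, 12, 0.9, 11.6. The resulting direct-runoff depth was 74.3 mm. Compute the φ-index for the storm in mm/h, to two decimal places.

Only the 5 blocks with intensity above φ contribute runoff: 13.5, 16, 7.7, 12, 11.6 mm/h.
Σ(I−φ)·Δt = d  ⇒  (13.5+16+7.7+12+11.6 − 5φ)·2 = 74.3
φ = (60.80 − 74.3/2) / 5 = 4.73 mm/h.

φ ≈ 4.73 mm/h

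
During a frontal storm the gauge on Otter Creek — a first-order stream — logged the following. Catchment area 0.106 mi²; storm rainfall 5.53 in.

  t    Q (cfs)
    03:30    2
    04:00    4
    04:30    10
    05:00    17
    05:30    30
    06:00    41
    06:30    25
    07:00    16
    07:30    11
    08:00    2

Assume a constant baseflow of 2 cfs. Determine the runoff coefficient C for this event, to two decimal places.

C ≈ 0.18

ΣQ_DR = 138.0 cfs; V = ΣQ_DR·Δt = 2.484 × 10^5 ft³.
Runoff depth d = V / A = 1.009 in.
C = d / P = 1.009 / 5.53 = 0.18.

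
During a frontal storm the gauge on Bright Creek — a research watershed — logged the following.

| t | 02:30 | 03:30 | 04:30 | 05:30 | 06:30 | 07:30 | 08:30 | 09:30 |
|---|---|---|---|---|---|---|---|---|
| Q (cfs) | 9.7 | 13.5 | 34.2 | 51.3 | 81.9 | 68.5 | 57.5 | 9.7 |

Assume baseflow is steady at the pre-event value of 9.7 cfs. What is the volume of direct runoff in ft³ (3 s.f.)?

V ≈ 8.95 × 10^5 ft³

Direct-runoff ordinates (Q − Q_b): 0.0, 3.8, 24.5, 41.6, 72.2, 58.8, 47.8, 0.0 cfs.
ΣQ_DR = 248.7 cfs.
With Δt = 1 h = 3600 s, V = ΣQ_DR · Δt = 248.7 × 3600 = 8.95 × 10^5 ft³.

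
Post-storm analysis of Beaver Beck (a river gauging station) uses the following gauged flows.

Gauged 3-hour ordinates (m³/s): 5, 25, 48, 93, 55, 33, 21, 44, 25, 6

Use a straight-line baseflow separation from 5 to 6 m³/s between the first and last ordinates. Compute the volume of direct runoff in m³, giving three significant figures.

V ≈ 3.24 × 10^6 m³

Direct-runoff ordinates (Q − Q_b): 0.00, 19.89, 42.78, 87.67, 49.56, 27.44, 15.33, 38.22, 19.11, 0.00 m³/s.
ΣQ_DR = 300.0 m³/s.
With Δt = 3 h = 10800 s, V = ΣQ_DR · Δt = 300.0 × 10800 = 3.24 × 10^6 m³.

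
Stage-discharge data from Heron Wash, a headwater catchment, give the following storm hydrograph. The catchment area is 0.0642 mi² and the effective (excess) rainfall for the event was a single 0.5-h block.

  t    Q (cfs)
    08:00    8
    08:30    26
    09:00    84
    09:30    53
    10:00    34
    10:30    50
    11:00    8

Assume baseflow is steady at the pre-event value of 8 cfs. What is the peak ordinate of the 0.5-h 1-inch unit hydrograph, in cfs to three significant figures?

Direct runoff: 0.0, 18.0, 76.0, 45.0, 26.0, 42.0, 0.0 cfs; ΣQ_DR = 207.0 cfs, peak = 76.0 cfs.
Runoff depth d = ΣQ_DR·Δt / A = 207.0 × 1800 / (0.0642 mi²) = 2.498 in.
The 1-inch UH is the DRH scaled by (1 in)/d, so U_p = 76.0 × 1/2.498 = 30.4 cfs.

U_p ≈ 30.4 cfs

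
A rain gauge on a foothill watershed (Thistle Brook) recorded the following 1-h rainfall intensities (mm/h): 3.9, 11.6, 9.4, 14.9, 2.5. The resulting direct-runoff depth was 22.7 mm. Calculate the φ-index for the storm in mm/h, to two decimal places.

φ ≈ 4.40 mm/h

Only the 3 blocks with intensity above φ contribute runoff: 11.6, 9.4, 14.9 mm/h.
Σ(I−φ)·Δt = d  ⇒  (11.6+9.4+14.9 − 3φ)·1 = 22.7
φ = (35.90 − 22.7/1) / 3 = 4.40 mm/h.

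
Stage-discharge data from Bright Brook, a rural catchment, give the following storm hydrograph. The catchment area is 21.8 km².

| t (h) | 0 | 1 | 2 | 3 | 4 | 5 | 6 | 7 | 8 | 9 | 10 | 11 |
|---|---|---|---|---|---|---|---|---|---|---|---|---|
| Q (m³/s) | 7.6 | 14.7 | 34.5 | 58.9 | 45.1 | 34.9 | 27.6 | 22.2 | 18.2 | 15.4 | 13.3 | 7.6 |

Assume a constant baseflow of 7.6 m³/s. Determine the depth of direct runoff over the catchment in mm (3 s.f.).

Direct runoff: 0.0, 7.1, 26.9, 51.3, 37.5, 27.3, 20.0, 14.6, 10.6, 7.8, 5.7, 0.0 m³/s; ΣQ_DR = 208.8 m³/s.
V = ΣQ_DR · Δt = 208.8 × 3600 s = 7.517 × 10^5 m³.
Over A = 21.8 km², depth = V / A = 34.5 mm.

d ≈ 34.5 mm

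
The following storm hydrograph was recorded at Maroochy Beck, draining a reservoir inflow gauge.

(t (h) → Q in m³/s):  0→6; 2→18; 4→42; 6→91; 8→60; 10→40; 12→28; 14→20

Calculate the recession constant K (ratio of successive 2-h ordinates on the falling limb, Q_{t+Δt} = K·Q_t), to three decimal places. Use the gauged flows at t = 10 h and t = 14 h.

K ≈ 0.707

Using the recession-limb readings at t = 10 h and t = 14 h: Q falls from 40 to 20 m³/s over 2 intervals.
K = (Q₂/Q₁)^(1/2) = (20/40)^(1/2) = 0.707.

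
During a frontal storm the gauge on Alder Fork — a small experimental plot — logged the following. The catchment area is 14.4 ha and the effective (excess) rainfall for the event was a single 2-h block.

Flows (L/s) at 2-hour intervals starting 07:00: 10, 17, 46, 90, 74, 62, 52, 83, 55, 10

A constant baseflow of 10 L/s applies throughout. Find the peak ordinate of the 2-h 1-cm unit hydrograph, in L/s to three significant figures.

U_p ≈ 40.1 L/s

Direct runoff: 0.0, 7.0, 36.0, 80.0, 64.0, 52.0, 42.0, 73.0, 45.0, 0.0 L/s; ΣQ_DR = 399.0 L/s, peak = 80.0 L/s.
Runoff depth d = ΣQ_DR·Δt / A = 399.0 × 7200 / (14.4 ha) = 19.95 mm.
The 1-cm UH is the DRH scaled by (10 mm)/d, so U_p = 80.0 × 10/19.95 = 40.1 L/s.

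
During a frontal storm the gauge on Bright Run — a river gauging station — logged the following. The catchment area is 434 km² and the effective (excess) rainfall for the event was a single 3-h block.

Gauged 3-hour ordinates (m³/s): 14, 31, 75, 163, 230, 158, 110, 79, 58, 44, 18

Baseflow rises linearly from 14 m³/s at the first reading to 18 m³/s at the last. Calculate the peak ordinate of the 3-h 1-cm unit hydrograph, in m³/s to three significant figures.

Direct runoff: 0.00, 16.60, 60.20, 147.80, 214.40, 142.00, 93.60, 62.20, 40.80, 26.40, 0.00 m³/s; ΣQ_DR = 804.0 m³/s, peak = 214.40 m³/s.
Runoff depth d = ΣQ_DR·Δt / A = 804.0 × 10800 / (434 km²) = 20.01 mm.
The 1-cm UH is the DRH scaled by (10 mm)/d, so U_p = 214.40 × 10/20.01 = 107 m³/s.

U_p ≈ 107 m³/s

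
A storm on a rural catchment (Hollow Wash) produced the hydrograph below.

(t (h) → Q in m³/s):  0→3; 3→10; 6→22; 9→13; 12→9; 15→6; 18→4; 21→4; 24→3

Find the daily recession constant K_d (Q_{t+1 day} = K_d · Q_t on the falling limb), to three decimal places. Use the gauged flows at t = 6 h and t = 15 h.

K_d ≈ 0.031

Between t = 6 h and t = 15 h the flow falls from 22 to 6 m³/s over 3×3 h = 9 h.
Per-interval ratio K = (6/22)^(1/3) = 0.6485; K_d = K^(24/3) = 0.031.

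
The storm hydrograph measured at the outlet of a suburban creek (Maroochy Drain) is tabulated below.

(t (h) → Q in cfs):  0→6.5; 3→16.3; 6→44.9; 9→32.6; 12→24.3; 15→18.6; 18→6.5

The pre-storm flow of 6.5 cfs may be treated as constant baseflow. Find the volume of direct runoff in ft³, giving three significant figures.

V ≈ 1.13 × 10^6 ft³

Direct-runoff ordinates (Q − Q_b): 0.0, 9.8, 38.4, 26.1, 17.8, 12.1, 0.0 cfs.
ΣQ_DR = 104.2 cfs.
With Δt = 3 h = 10800 s, V = ΣQ_DR · Δt = 104.2 × 10800 = 1.13 × 10^6 ft³.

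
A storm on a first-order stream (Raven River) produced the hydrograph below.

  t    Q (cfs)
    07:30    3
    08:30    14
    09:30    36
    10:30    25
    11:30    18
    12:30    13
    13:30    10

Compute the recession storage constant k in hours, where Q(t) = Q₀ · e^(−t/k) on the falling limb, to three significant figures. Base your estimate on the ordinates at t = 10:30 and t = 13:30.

On the falling limb, Q drops from 25 to 10 cfs between t = 10:30 and t = 13:30 (Δt = 3 h).
k = −Δt / ln(Q₂/Q₁) = −3 / ln(10/25) = 3.27 h.

k ≈ 3.27 h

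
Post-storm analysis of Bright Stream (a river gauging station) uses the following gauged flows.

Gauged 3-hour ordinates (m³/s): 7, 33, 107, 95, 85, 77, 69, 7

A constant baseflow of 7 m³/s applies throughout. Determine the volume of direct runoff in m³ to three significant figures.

V ≈ 4.58 × 10^6 m³

Direct-runoff ordinates (Q − Q_b): 0.0, 26.0, 100.0, 88.0, 78.0, 70.0, 62.0, 0.0 m³/s.
ΣQ_DR = 424.0 m³/s.
With Δt = 3 h = 10800 s, V = ΣQ_DR · Δt = 424.0 × 10800 = 4.58 × 10^6 m³.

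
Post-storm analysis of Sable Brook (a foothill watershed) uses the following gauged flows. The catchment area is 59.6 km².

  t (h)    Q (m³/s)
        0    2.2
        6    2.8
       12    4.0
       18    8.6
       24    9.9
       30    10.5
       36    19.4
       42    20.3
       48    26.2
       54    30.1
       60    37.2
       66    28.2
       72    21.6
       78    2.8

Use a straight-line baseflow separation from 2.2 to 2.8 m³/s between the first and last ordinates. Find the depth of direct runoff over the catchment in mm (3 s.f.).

Direct runoff: 0.00, 0.55, 1.71, 6.26, 7.52, 8.07, 16.92, 17.78, 23.63, 27.48, 34.54, 25.49, 18.85, 0.00 m³/s; ΣQ_DR = 188.8 m³/s.
V = ΣQ_DR · Δt = 188.8 × 21600 s = 4.078 × 10^6 m³.
Over A = 59.6 km², depth = V / A = 68.4 mm.

d ≈ 68.4 mm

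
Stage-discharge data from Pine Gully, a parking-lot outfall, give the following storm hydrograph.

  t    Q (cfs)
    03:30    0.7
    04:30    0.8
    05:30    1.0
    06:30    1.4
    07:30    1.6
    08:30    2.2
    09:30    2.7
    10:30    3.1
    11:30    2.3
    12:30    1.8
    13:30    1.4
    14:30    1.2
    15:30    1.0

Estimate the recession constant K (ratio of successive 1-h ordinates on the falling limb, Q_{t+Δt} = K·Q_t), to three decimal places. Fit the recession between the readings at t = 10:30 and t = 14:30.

Using the recession-limb readings at t = 10:30 and t = 14:30: Q falls from 3.1 to 1.2 cfs over 4 intervals.
K = (Q₂/Q₁)^(1/4) = (1.2/3.1)^(1/4) = 0.789.

K ≈ 0.789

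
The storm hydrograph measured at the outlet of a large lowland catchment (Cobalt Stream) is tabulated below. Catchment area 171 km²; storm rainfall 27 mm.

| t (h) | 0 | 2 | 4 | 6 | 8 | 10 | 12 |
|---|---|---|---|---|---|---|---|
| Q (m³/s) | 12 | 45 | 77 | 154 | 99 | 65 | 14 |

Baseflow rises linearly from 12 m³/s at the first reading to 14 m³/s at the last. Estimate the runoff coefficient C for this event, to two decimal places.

ΣQ_DR = 375.0 m³/s; V = ΣQ_DR·Δt = 2.700 × 10^6 m³.
Runoff depth d = V / A = 15.79 mm.
C = d / P = 15.79 / 27 = 0.58.

C ≈ 0.58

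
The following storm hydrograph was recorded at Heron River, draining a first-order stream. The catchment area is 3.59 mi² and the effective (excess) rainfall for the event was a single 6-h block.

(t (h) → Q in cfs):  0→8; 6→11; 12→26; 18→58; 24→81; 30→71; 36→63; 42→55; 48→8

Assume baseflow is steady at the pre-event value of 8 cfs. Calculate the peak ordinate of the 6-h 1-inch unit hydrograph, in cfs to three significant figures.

U_p ≈ 91.2 cfs

Direct runoff: 0.0, 3.0, 18.0, 50.0, 73.0, 63.0, 55.0, 47.0, 0.0 cfs; ΣQ_DR = 309.0 cfs, peak = 73.0 cfs.
Runoff depth d = ΣQ_DR·Δt / A = 309.0 × 21600 / (3.59 mi²) = 0.8003 in.
The 1-inch UH is the DRH scaled by (1 in)/d, so U_p = 73.0 × 1/0.8003 = 91.2 cfs.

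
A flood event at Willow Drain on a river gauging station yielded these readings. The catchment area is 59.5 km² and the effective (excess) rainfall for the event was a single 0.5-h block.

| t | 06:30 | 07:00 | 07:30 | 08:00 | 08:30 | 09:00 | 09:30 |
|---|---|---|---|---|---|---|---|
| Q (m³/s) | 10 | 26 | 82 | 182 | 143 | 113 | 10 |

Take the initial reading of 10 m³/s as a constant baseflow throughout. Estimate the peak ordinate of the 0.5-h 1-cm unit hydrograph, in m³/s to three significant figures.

Direct runoff: 0.0, 16.0, 72.0, 172.0, 133.0, 103.0, 0.0 m³/s; ΣQ_DR = 496.0 m³/s, peak = 172.0 m³/s.
Runoff depth d = ΣQ_DR·Δt / A = 496.0 × 1800 / (59.5 km²) = 15.01 mm.
The 1-cm UH is the DRH scaled by (10 mm)/d, so U_p = 172.0 × 10/15.01 = 115 m³/s.

U_p ≈ 115 m³/s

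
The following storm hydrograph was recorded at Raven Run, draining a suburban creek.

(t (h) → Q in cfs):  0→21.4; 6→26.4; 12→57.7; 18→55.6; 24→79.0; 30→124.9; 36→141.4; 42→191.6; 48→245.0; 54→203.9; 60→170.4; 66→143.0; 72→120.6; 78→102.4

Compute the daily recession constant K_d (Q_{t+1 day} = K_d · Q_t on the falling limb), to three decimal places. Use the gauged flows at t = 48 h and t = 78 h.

K_d ≈ 0.498

Between t = 48 h and t = 78 h the flow falls from 245.0 to 102.4 cfs over 5×6 h = 30 h.
Per-interval ratio K = (102.4/245.0)^(1/5) = 0.8399; K_d = K^(24/6) = 0.498.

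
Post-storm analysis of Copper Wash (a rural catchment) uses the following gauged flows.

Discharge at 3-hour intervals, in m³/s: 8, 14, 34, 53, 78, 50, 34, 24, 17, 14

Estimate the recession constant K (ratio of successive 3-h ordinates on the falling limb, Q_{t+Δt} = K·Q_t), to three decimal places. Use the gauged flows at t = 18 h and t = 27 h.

Using the recession-limb readings at t = 18 h and t = 27 h: Q falls from 34 to 14 m³/s over 3 intervals.
K = (Q₂/Q₁)^(1/3) = (14/34)^(1/3) = 0.744.

K ≈ 0.744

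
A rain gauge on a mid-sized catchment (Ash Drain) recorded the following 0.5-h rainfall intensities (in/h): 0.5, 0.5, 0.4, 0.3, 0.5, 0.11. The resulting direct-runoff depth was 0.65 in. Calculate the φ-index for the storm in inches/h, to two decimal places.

Only the 5 blocks with intensity above φ contribute runoff: 0.5, 0.5, 0.4, 0.3, 0.5 in/h.
Σ(I−φ)·Δt = d  ⇒  (0.5+0.5+0.4+0.3+0.5 − 5φ)·0.5 = 0.65
φ = (2.200 − 0.65/0.5) / 5 = 0.18 in/h.

φ ≈ 0.18 in/h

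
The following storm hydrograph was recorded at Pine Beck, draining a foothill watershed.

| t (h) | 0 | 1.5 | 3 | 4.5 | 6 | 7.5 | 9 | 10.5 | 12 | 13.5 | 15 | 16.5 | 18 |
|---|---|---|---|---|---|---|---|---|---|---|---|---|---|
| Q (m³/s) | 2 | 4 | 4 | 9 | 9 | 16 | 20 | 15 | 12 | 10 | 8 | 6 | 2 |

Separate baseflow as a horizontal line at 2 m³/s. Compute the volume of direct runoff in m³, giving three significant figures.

V ≈ 4.91 × 10^5 m³

Direct-runoff ordinates (Q − Q_b): 0.0, 2.0, 2.0, 7.0, 7.0, 14.0, 18.0, 13.0, 10.0, 8.0, 6.0, 4.0, 0.0 m³/s.
ΣQ_DR = 91.00 m³/s.
With Δt = 1.5 h = 5400 s, V = ΣQ_DR · Δt = 91.00 × 5400 = 4.91 × 10^5 m³.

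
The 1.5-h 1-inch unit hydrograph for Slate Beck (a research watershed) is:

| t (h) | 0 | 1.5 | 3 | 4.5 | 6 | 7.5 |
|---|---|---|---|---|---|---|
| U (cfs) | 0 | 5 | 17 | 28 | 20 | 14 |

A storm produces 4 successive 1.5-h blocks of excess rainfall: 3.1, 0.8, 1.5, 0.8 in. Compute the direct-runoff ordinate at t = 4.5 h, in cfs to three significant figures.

By discrete convolution, Q_j = Σ (P_i / 1 in) · U_{j−i}.
At t = 4.5 h (j=3): Q = (3.1/1)·28 + (0.8/1)·17 + (1.5/1)·5 + (0.8/1)·0 = 108 cfs.

Q ≈ 108 cfs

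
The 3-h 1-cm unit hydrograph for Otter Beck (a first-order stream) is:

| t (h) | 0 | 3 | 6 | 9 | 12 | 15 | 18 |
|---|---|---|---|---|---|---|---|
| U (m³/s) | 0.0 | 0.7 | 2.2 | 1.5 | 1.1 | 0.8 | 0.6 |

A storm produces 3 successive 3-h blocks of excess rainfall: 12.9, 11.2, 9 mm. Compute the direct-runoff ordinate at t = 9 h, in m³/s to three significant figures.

By discrete convolution, Q_j = Σ (P_i / 10 mm) · U_{j−i}.
At t = 9 h (j=3): Q = (12.9/10)·1.5 + (11.2/10)·2.2 + (9/10)·0.7 = 5.03 m³/s.

Q ≈ 5.03 m³/s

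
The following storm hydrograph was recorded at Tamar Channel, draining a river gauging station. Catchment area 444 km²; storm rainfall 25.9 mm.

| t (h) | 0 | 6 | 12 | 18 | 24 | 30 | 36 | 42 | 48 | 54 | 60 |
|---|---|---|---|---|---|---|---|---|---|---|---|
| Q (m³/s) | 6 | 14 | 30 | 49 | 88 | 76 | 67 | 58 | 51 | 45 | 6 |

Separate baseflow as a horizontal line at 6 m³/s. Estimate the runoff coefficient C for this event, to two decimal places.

C ≈ 0.80

ΣQ_DR = 424.0 m³/s; V = ΣQ_DR·Δt = 9.158 × 10^6 m³.
Runoff depth d = V / A = 20.63 mm.
C = d / P = 20.63 / 25.9 = 0.80.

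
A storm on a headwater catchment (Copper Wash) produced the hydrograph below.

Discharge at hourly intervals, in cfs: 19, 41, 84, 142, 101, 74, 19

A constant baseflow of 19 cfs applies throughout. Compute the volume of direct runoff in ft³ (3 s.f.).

Direct-runoff ordinates (Q − Q_b): 0.0, 22.0, 65.0, 123.0, 82.0, 55.0, 0.0 cfs.
ΣQ_DR = 347.0 cfs.
With Δt = 1 h = 3600 s, V = ΣQ_DR · Δt = 347.0 × 3600 = 1.25 × 10^6 ft³.

V ≈ 1.25 × 10^6 ft³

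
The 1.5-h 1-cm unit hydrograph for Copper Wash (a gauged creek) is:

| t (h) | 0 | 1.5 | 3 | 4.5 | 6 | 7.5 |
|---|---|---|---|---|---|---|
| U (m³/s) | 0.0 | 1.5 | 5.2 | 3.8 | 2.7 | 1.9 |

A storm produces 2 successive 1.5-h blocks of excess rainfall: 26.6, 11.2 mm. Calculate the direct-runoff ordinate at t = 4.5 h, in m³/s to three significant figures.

By discrete convolution, Q_j = Σ (P_i / 10 mm) · U_{j−i}.
At t = 4.5 h (j=3): Q = (26.6/10)·3.8 + (11.2/10)·5.2 = 15.9 m³/s.

Q ≈ 15.9 m³/s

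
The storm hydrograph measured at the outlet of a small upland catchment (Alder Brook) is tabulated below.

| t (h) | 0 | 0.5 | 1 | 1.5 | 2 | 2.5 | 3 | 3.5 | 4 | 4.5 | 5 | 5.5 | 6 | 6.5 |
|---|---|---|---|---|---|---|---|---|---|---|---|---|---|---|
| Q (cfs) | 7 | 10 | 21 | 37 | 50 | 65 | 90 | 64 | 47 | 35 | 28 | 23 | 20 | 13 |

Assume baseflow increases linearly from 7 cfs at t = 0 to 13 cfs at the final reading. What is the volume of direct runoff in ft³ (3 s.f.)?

Direct-runoff ordinates (Q − Q_b): 0.00, 2.54, 13.08, 28.62, 41.15, 55.69, 80.23, 53.77, 36.31, 23.85, 16.38, 10.92, 7.46, 0.00 cfs.
ΣQ_DR = 370.0 cfs.
With Δt = 0.5 h = 1800 s, V = ΣQ_DR · Δt = 370.0 × 1800 = 6.66 × 10^5 ft³.

V ≈ 6.66 × 10^5 ft³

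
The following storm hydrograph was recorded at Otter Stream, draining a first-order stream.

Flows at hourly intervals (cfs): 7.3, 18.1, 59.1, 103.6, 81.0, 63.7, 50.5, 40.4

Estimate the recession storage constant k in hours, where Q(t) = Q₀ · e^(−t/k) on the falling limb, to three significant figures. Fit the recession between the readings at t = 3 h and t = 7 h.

k ≈ 4.25 h

On the falling limb, Q drops from 103.6 to 40.4 cfs between t = 3 h and t = 7 h (Δt = 4 h).
k = −Δt / ln(Q₂/Q₁) = −4 / ln(40.4/103.6) = 4.25 h.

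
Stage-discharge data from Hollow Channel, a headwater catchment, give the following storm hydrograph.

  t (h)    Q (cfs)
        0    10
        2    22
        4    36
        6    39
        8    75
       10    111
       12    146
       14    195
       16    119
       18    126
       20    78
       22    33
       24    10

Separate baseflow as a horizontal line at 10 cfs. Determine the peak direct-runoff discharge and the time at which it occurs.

Subtracting baseflow gives direct-runoff ordinates: 0.0, 12.0, 26.0, 29.0, 65.0, 101.0, 136.0, 185.0, 109.0, 116.0, 68.0, 23.0, 0.0 cfs.
The maximum is 185.0 cfs, occurring at the reading for t = 14 h.

Q_p = 185.0 cfs at t = 14 h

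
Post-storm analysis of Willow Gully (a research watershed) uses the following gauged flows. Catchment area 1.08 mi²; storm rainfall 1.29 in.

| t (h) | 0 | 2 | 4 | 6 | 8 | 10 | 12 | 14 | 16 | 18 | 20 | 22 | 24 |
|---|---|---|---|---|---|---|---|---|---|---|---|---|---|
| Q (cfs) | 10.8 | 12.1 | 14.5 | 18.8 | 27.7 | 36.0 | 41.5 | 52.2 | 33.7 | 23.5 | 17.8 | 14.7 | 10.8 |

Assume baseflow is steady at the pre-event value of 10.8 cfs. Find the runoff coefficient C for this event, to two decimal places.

ΣQ_DR = 173.7 cfs; V = ΣQ_DR·Δt = 1.251 × 10^6 ft³.
Runoff depth d = V / A = 0.4984 in.
C = d / P = 0.4984 / 1.29 = 0.39.

C ≈ 0.39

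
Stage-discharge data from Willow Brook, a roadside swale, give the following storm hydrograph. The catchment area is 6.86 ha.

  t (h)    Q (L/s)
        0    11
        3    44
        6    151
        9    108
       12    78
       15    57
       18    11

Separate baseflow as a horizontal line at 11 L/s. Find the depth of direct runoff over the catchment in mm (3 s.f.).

Direct runoff: 0.0, 33.0, 140.0, 97.0, 67.0, 46.0, 0.0 L/s; ΣQ_DR = 383.0 L/s.
V = ΣQ_DR · Δt = 383.0 × 10800 s = 4.136 × 10^6 L.
Over A = 6.86 ha, depth = V / A = 60.3 mm.

d ≈ 60.3 mm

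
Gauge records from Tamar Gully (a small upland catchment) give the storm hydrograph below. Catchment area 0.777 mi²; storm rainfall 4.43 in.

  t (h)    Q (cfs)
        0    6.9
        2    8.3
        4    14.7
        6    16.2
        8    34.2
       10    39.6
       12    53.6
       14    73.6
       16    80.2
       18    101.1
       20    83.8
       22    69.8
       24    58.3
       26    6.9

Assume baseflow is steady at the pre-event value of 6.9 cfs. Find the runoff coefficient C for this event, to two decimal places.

C ≈ 0.50

ΣQ_DR = 550.6 cfs; V = ΣQ_DR·Δt = 3.964 × 10^6 ft³.
Runoff depth d = V / A = 2.196 in.
C = d / P = 2.196 / 4.43 = 0.50.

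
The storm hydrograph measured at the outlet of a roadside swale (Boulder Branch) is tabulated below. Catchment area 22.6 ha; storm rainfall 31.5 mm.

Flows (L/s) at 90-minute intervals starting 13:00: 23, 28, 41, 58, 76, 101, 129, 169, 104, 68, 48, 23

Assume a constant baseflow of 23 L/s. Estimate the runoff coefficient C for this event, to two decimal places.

ΣQ_DR = 592.0 L/s; V = ΣQ_DR·Δt = 3.197 × 10^6 L.
Runoff depth d = V / A = 14.15 mm.
C = d / P = 14.15 / 31.5 = 0.45.

C ≈ 0.45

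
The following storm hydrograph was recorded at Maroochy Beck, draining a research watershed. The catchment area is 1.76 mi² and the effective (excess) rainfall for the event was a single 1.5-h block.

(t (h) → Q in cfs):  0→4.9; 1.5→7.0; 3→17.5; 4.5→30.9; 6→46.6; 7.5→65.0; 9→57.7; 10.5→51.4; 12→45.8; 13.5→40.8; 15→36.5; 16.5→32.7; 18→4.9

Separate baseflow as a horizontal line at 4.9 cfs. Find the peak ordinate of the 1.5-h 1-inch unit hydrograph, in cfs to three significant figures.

U_p ≈ 120 cfs

Direct runoff: 0.0, 2.1, 12.6, 26.0, 41.7, 60.1, 52.8, 46.5, 40.9, 35.9, 31.6, 27.8, 0.0 cfs; ΣQ_DR = 378.0 cfs, peak = 60.1 cfs.
Runoff depth d = ΣQ_DR·Δt / A = 378.0 × 5400 / (1.76 mi²) = 0.4992 in.
The 1-inch UH is the DRH scaled by (1 in)/d, so U_p = 60.1 × 1/0.4992 = 120 cfs.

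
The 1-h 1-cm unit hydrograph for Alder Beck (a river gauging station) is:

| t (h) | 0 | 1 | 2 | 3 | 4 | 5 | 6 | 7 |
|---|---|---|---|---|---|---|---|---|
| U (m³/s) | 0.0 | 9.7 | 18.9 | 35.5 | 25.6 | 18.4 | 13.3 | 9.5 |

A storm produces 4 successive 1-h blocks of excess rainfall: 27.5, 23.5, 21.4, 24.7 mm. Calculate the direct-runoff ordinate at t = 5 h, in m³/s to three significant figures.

By discrete convolution, Q_j = Σ (P_i / 10 mm) · U_{j−i}.
At t = 5 h (j=5): Q = (27.5/10)·18.4 + (23.5/10)·25.6 + (21.4/10)·35.5 + (24.7/10)·18.9 = 233 m³/s.

Q ≈ 233 m³/s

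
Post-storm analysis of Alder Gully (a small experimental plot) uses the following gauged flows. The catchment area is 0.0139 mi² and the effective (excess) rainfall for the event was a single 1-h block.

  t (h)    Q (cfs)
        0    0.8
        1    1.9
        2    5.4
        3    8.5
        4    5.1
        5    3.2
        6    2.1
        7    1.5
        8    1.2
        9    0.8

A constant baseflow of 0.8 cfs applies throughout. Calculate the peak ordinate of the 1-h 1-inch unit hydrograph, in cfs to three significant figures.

Direct runoff: 0.0, 1.1, 4.6, 7.7, 4.3, 2.4, 1.3, 0.7, 0.4, 0.0 cfs; ΣQ_DR = 22.50 cfs, peak = 7.7 cfs.
Runoff depth d = ΣQ_DR·Δt / A = 22.50 × 3600 / (0.0139 mi²) = 2.508 in.
The 1-inch UH is the DRH scaled by (1 in)/d, so U_p = 7.7 × 1/2.508 = 3.07 cfs.

U_p ≈ 3.07 cfs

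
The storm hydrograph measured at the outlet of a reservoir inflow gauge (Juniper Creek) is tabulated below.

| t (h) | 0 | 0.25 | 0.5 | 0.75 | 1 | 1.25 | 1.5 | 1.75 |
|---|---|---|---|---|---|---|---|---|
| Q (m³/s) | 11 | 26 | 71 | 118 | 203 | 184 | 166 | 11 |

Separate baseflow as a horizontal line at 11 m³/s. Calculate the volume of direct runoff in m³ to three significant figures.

V ≈ 6.32 × 10^5 m³

Direct-runoff ordinates (Q − Q_b): 0.0, 15.0, 60.0, 107.0, 192.0, 173.0, 155.0, 0.0 m³/s.
ΣQ_DR = 702.0 m³/s.
With Δt = 0.25 h = 900 s, V = ΣQ_DR · Δt = 702.0 × 900 = 6.32 × 10^5 m³.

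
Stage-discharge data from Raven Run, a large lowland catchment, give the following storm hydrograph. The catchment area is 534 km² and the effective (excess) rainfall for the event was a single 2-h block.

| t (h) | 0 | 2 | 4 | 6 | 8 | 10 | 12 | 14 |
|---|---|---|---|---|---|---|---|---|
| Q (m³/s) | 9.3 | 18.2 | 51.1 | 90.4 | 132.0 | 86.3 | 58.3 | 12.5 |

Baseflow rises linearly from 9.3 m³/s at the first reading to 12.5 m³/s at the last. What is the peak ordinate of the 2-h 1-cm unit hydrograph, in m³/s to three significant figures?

U_p ≈ 242 m³/s

Direct runoff: 0.00, 8.44, 40.89, 79.73, 120.87, 74.71, 46.26, 0.00 m³/s; ΣQ_DR = 370.9 m³/s, peak = 120.87 m³/s.
Runoff depth d = ΣQ_DR·Δt / A = 370.9 × 7200 / (534 km²) = 5.001 mm.
The 1-cm UH is the DRH scaled by (10 mm)/d, so U_p = 120.87 × 10/5.001 = 242 m³/s.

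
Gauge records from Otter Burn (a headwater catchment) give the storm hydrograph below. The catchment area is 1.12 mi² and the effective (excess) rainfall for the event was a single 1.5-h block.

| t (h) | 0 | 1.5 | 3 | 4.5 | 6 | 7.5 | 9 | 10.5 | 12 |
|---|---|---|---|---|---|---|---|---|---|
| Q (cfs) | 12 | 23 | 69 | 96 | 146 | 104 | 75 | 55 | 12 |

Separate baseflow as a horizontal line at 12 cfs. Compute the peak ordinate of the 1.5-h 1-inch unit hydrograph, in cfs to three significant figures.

U_p ≈ 133 cfs

Direct runoff: 0.0, 11.0, 57.0, 84.0, 134.0, 92.0, 63.0, 43.0, 0.0 cfs; ΣQ_DR = 484.0 cfs, peak = 134.0 cfs.
Runoff depth d = ΣQ_DR·Δt / A = 484.0 × 5400 / (1.12 mi²) = 1.004 in.
The 1-inch UH is the DRH scaled by (1 in)/d, so U_p = 134.0 × 1/1.004 = 133 cfs.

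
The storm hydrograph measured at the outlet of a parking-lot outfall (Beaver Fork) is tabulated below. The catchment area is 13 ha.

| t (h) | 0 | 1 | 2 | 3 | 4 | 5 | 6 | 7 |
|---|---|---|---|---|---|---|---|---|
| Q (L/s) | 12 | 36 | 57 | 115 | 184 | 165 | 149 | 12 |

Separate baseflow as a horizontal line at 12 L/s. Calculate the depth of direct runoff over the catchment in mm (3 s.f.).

d ≈ 17.6 mm

Direct runoff: 0.0, 24.0, 45.0, 103.0, 172.0, 153.0, 137.0, 0.0 L/s; ΣQ_DR = 634.0 L/s.
V = ΣQ_DR · Δt = 634.0 × 3600 s = 2.282 × 10^6 L.
Over A = 13 ha, depth = V / A = 17.6 mm.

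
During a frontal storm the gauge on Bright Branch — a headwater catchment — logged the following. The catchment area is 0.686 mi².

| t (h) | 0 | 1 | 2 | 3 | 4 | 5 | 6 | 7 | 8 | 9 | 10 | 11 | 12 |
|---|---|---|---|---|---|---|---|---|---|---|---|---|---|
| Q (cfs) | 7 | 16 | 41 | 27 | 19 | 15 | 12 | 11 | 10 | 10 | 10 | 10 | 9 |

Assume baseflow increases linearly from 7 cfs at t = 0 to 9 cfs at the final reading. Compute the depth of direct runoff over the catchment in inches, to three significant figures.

Direct runoff: 0.00, 8.83, 33.67, 19.50, 11.33, 7.17, 4.00, 2.83, 1.67, 1.50, 1.33, 1.17, 0.00 cfs; ΣQ_DR = 93.00 cfs.
V = ΣQ_DR · Δt = 93.00 × 3600 s = 3.348 × 10^5 ft³.
Over A = 0.686 mi², depth = V / A = 0.210 in.

d ≈ 0.210 in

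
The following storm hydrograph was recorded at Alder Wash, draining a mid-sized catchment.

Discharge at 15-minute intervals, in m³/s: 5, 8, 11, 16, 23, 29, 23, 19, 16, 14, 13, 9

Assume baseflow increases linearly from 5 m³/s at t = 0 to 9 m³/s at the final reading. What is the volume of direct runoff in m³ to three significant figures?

V ≈ 91800 m³

Direct-runoff ordinates (Q − Q_b): 0.00, 2.64, 5.27, 9.91, 16.55, 22.18, 15.82, 11.45, 8.09, 5.73, 4.36, 0.00 m³/s.
ΣQ_DR = 102.0 m³/s.
With Δt = 0.25 h = 900 s, V = ΣQ_DR · Δt = 102.0 × 900 = 91800 m³.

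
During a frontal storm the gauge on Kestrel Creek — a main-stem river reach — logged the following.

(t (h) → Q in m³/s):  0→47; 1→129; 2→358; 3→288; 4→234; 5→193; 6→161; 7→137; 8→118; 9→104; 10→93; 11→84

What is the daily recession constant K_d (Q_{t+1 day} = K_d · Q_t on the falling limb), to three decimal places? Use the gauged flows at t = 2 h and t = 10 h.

Between t = 2 h and t = 10 h the flow falls from 358 to 93 m³/s over 8×1 h = 8 h.
Per-interval ratio K = (93/358)^(1/8) = 0.8449; K_d = K^(24/1) = 0.018.

K_d ≈ 0.018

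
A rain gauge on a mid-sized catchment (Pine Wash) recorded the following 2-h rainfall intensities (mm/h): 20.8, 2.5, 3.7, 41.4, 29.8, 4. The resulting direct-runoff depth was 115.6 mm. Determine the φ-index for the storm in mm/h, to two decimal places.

φ ≈ 11.40 mm/h

Only the 3 blocks with intensity above φ contribute runoff: 20.8, 41.4, 29.8 mm/h.
Σ(I−φ)·Δt = d  ⇒  (20.8+41.4+29.8 − 3φ)·2 = 115.6
φ = (92.00 − 115.6/2) / 3 = 11.40 mm/h.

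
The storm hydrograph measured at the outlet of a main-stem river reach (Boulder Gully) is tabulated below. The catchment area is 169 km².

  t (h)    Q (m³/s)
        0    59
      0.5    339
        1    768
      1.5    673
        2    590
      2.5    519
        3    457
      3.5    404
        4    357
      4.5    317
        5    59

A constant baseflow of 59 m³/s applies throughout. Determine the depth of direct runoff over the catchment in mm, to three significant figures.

d ≈ 41.5 mm

Direct runoff: 0.0, 280.0, 709.0, 614.0, 531.0, 460.0, 398.0, 345.0, 298.0, 258.0, 0.0 m³/s; ΣQ_DR = 3893 m³/s.
V = ΣQ_DR · Δt = 3893 × 1800 s = 7.007 × 10^6 m³.
Over A = 169 km², depth = V / A = 41.5 mm.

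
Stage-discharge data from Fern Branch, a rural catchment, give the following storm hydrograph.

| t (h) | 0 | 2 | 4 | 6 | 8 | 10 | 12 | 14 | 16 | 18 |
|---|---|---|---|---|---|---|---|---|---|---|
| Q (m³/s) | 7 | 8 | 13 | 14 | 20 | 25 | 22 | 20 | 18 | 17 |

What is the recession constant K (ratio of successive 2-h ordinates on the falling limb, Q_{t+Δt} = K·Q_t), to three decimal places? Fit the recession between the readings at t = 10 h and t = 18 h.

Using the recession-limb readings at t = 10 h and t = 18 h: Q falls from 25 to 17 m³/s over 4 intervals.
K = (Q₂/Q₁)^(1/4) = (17/25)^(1/4) = 0.908.

K ≈ 0.908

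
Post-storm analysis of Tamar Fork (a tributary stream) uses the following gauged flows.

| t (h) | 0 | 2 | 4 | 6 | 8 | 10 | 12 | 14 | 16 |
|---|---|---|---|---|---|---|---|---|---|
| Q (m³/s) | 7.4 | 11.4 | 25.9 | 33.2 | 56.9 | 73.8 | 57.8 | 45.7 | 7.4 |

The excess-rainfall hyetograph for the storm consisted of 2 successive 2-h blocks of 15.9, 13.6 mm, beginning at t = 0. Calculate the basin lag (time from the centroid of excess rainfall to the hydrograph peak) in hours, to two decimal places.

t_L ≈ 8.08 h

Centroid of excess rainfall: t_c = Σ P_i·t̄_i / ΣP_i = 1.9220 h (block centres at 1, 3 h).
Hydrograph peak occurs at t = 10 h, so basin lag t_L = 10 − 1.9220 = 8.08 h.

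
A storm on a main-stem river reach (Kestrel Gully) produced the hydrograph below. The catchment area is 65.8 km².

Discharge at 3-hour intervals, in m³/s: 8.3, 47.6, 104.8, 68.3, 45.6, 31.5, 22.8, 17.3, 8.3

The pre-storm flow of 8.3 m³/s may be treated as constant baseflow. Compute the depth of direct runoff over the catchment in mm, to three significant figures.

d ≈ 45.9 mm

Direct runoff: 0.0, 39.3, 96.5, 60.0, 37.3, 23.2, 14.5, 9.0, 0.0 m³/s; ΣQ_DR = 279.8 m³/s.
V = ΣQ_DR · Δt = 279.8 × 10800 s = 3.022 × 10^6 m³.
Over A = 65.8 km², depth = V / A = 45.9 mm.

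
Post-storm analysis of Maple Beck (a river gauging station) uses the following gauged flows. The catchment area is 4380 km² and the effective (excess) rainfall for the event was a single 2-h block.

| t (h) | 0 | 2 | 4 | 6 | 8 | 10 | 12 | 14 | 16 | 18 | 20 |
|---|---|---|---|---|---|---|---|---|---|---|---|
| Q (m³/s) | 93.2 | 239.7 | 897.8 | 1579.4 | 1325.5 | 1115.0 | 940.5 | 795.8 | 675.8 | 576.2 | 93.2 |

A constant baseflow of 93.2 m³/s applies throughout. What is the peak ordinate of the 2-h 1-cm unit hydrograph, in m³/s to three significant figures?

U_p ≈ 1240 m³/s

Direct runoff: 0.0, 146.5, 804.6, 1486.2, 1232.3, 1021.8, 847.3, 702.6, 582.6, 483.0, 0.0 m³/s; ΣQ_DR = 7307 m³/s, peak = 1486.2 m³/s.
Runoff depth d = ΣQ_DR·Δt / A = 7307 × 7200 / (4380 km²) = 12.01 mm.
The 1-cm UH is the DRH scaled by (10 mm)/d, so U_p = 1486.2 × 10/12.01 = 1240 m³/s.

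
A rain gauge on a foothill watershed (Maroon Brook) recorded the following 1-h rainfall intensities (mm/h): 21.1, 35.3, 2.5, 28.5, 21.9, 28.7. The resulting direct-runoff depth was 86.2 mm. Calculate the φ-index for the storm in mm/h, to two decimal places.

Only the 5 blocks with intensity above φ contribute runoff: 21.1, 35.3, 28.5, 21.9, 28.7 mm/h.
Σ(I−φ)·Δt = d  ⇒  (21.1+35.3+28.5+21.9+28.7 − 5φ)·1 = 86.2
φ = (135.5 − 86.2/1) / 5 = 9.86 mm/h.

φ ≈ 9.86 mm/h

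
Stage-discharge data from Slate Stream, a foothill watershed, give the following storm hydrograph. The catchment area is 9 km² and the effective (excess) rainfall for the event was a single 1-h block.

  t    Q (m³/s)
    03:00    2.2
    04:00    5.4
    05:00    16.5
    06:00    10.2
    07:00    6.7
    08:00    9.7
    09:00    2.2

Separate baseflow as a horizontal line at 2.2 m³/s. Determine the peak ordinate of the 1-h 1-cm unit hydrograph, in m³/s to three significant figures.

Direct runoff: 0.0, 3.2, 14.3, 8.0, 4.5, 7.5, 0.0 m³/s; ΣQ_DR = 37.50 m³/s, peak = 14.3 m³/s.
Runoff depth d = ΣQ_DR·Δt / A = 37.50 × 3600 / (9 km²) = 15.00 mm.
The 1-cm UH is the DRH scaled by (10 mm)/d, so U_p = 14.3 × 10/15.00 = 9.53 m³/s.

U_p ≈ 9.53 m³/s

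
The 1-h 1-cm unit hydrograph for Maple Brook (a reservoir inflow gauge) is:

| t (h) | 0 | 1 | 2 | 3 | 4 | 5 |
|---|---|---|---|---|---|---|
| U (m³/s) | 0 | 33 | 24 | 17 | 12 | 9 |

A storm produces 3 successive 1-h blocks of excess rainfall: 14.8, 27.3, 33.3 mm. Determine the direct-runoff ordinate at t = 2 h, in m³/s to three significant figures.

By discrete convolution, Q_j = Σ (P_i / 10 mm) · U_{j−i}.
At t = 2 h (j=2): Q = (14.8/10)·24 + (27.3/10)·33 + (33.3/10)·0 = 126 m³/s.

Q ≈ 126 m³/s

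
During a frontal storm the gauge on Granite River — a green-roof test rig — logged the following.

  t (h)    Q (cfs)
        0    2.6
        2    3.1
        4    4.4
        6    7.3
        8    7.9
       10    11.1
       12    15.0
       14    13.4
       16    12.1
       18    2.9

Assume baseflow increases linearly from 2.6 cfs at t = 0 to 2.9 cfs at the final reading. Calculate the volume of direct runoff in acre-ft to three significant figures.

Direct-runoff ordinates (Q − Q_b): 0.00, 0.47, 1.73, 4.60, 5.17, 8.33, 12.20, 10.57, 9.23, 0.00 cfs.
ΣQ_DR = 52.30 cfs.
With Δt = 2 h = 7200 s, V = ΣQ_DR · Δt = 52.30 × 7200 = 3.77 × 10^5 ft³ = 8.64 acre-ft.

V ≈ 8.64 acre-ft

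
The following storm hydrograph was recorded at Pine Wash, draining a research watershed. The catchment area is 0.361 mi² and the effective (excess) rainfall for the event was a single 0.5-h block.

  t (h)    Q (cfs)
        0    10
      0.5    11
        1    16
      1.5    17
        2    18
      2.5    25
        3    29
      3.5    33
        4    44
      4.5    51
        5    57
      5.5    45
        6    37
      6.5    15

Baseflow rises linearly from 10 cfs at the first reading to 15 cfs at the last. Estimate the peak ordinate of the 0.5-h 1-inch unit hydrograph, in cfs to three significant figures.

Direct runoff: 0.00, 0.62, 5.23, 5.85, 6.46, 13.08, 16.69, 20.31, 30.92, 37.54, 43.15, 30.77, 22.38, 0.00 cfs; ΣQ_DR = 233.0 cfs, peak = 43.15 cfs.
Runoff depth d = ΣQ_DR·Δt / A = 233.0 × 1800 / (0.361 mi²) = 0.5001 in.
The 1-inch UH is the DRH scaled by (1 in)/d, so U_p = 43.15 × 1/0.5001 = 86.3 cfs.

U_p ≈ 86.3 cfs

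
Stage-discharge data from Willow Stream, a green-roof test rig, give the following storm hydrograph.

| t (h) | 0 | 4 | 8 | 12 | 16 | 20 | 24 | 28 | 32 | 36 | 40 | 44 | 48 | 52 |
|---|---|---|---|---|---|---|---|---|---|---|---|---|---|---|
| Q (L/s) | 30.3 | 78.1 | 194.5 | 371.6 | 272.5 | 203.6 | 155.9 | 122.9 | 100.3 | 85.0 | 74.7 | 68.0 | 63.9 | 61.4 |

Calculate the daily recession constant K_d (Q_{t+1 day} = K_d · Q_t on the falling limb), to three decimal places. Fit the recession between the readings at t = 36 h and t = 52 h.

Between t = 36 h and t = 52 h the flow falls from 85.0 to 61.4 L/s over 4×4 h = 16 h.
Per-interval ratio K = (61.4/85.0)^(1/4) = 0.9219; K_d = K^(24/4) = 0.614.

K_d ≈ 0.614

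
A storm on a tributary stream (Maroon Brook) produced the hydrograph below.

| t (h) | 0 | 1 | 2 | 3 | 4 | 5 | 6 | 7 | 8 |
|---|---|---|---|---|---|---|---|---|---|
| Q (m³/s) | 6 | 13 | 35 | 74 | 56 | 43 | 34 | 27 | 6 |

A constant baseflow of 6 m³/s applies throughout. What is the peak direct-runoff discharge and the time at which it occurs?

Subtracting baseflow gives direct-runoff ordinates: 0.0, 7.0, 29.0, 68.0, 50.0, 37.0, 28.0, 21.0, 0.0 m³/s.
The maximum is 68.0 m³/s, occurring at the reading for t = 3 h.

Q_p = 68.0 m³/s at t = 3 h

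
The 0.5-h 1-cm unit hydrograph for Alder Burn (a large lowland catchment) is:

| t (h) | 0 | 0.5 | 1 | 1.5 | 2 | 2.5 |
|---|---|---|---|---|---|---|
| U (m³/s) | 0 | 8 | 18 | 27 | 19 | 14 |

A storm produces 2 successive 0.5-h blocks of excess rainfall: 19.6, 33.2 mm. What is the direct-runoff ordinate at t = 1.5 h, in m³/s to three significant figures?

Q ≈ 113 m³/s

By discrete convolution, Q_j = Σ (P_i / 10 mm) · U_{j−i}.
At t = 1.5 h (j=3): Q = (19.6/10)·27 + (33.2/10)·18 = 113 m³/s.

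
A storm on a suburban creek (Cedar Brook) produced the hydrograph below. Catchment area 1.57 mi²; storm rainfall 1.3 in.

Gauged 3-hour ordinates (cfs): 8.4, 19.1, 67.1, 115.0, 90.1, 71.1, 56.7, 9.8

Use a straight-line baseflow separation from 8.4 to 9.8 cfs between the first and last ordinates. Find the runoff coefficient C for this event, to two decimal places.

ΣQ_DR = 364.5 cfs; V = ΣQ_DR·Δt = 3.937 × 10^6 ft³.
Runoff depth d = V / A = 1.079 in.
C = d / P = 1.079 / 1.3 = 0.83.

C ≈ 0.83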